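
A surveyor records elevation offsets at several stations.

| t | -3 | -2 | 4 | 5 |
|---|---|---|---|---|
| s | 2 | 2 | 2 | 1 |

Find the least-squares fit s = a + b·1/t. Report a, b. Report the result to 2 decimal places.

MᵀM·[a, b]ᵀ = Mᵀs reads: 4·a + (-23/60)·b = 7;  (-23/60)·a + (1669/3600)·b = -29/30.
Eliminating b: (1669/3600)·(row 1) − (-23/60)·(row 2) gives (683/400)·a = (1669/3600)·7 − (-23/60)·(-29/30) = 10349/3600, so a = 10349/6147.
Then b = ((-29/30) − (-23/60)·(10349/6147))/(1669/3600) = -1420/2049.

a = 1.68, b = -0.69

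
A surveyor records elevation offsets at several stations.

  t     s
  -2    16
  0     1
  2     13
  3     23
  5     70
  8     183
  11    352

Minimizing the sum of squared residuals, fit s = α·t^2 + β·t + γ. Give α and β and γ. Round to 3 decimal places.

The normal system XᵀX·[α, β, γ]ᵀ = Xᵀs is [[19475, 1995, 227]; [1995, 227, 27]; [227, 27, 7]]·[α, β, γ]ᵀ = [56377, 5749, 658]ᵀ.
Solving the 3×3 system (Gaussian elimination) gives α = 310759/102872, β = -142853/102872, γ = 71751/51436.

α = 3.021, β = -1.389, γ = 1.395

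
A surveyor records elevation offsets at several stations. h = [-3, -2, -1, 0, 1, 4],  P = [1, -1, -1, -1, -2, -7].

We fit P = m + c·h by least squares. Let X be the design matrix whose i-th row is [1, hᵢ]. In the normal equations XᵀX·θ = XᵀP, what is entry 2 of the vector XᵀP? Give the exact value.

Entry 2 ↔ basis h, so (XᵀP)_{2} = Σᵢ (h)·Pᵢ = (-3)·(1) + (-2)·(-1) + (-1)·(-1) + (0)·(-1) + (1)·(-2) + (4)·(-7) = -30.

-30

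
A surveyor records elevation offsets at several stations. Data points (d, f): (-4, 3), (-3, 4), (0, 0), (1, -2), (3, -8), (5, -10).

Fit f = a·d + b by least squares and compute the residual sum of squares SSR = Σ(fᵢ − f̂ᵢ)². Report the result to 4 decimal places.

Setting ∂/∂a … = 0 gives: 60·a + 2·b = -100;  2·a + 6·b = -13.
det = 60·6 − 2² = 356.
a = ((-100)·6 − 2·(-13))/356 = -287/178; b = (60·(-13) − 2·(-100))/356 = -145/89.
Residuals: -162/89, 141/178, 145/89, 221/178, -273/178, -55/178; SSR = 942/89.

SSR = 10.5843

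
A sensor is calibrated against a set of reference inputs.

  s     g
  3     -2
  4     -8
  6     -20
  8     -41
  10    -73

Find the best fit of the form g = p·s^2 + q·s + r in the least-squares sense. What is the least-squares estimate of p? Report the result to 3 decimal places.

p = -1.073

Setting ∂/∂p … = 0 gives: 15729·p + 1819·q + 225·r = -10790;  1819·p + 225·q + 31·r = -1216;  225·p + 31·q + 5·r = -144.
Solving the 3×3 system (Gaussian elimination) gives p = -2707/2522, q = 5071/1261, r = -13699/2522.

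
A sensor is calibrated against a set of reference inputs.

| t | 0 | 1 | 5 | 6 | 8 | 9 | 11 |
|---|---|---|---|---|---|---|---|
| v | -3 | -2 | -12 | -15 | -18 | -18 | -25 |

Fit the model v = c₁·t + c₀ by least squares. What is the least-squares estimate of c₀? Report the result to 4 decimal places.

c₀ = -1.7011

Setting ∂/∂c₁ … = 0 gives: 328·c₁ + 40·c₀ = -733;  40·c₁ + 7·c₀ = -93.
Eliminating c₀: 7·(row 1) − 40·(row 2) gives 696·c₁ = 7·(-733) − 40·(-93) = -1411, so c₁ = -1411/696.
Then c₀ = ((-93) − 40·(-1411/696))/7 = -148/87.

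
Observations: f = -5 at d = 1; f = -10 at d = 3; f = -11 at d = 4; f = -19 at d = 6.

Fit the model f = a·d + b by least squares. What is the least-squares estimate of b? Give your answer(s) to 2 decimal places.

b = -1.69

Forming AᵀA = [[62, 14]; [14, 4]] and Aᵀf = [-193, -45]ᵀ gives AᵀA·[a, b]ᵀ = Aᵀf.
det = 62·4 − 14² = 52.
a = ((-193)·4 − 14·(-45))/52 = -71/26; b = (62·(-45) − 14·(-193))/52 = -22/13.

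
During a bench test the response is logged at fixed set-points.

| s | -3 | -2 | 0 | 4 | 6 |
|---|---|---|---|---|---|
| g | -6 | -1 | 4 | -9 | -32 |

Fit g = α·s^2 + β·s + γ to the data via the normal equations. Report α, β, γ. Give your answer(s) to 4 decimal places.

Setting ∂/∂α … = 0 gives: 1649·α + 245·β + 65·γ = -1354;  245·α + 65·β + 5·γ = -208;  65·α + 5·β + 5·γ = -44.
(Σs^2·s^2 = 1649, Σs^2·s = 245, Σs^2 = 65, Σs·s = 65, Σs = 5, Σ1 = 5, Σs^2·g = -1354, Σs·g = -208, Σg = -44.)
Solving the 3×3 system (Gaussian elimination) gives α = -145/132, β = 371/660, γ = 541/110.

α = -1.0985, β = 0.5621, γ = 4.9182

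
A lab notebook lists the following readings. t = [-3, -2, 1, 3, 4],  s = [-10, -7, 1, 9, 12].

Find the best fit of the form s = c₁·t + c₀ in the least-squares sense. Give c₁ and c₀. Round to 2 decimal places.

c₁ = 3.15, c₀ = -0.89

MᵀM·[c₁, c₀]ᵀ = Mᵀs reads: 39·c₁ + 3·c₀ = 120;  3·c₁ + 5·c₀ = 5.
det = 39·5 − 3² = 186.
c₁ = (120·5 − 3·5)/186 = 195/62; c₀ = (39·5 − 3·120)/186 = -55/62.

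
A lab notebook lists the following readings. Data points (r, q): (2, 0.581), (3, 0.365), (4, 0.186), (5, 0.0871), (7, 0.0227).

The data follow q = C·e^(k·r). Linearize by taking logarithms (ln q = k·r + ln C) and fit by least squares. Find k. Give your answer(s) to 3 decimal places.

k = -0.663

Let Y = ln q. Fitting Y = k·r + ln C by least squares:
AᵀA = [[103.0000, 21.0000]; [21.0000, 5]], rhs = [-49.5388, -9.4590]ᵀ  (here Σr = 21.0000, Σ(r)² = 103.0000, Σln q = -9.4590, Σr·ln q = -49.5388).
Slope k = (n·Σr·ln q − Σr·Σln q)/(n·Σ(r)² − (Σr)²) = (5·-49.5388 − 21.0000·-9.4590)/74.0000 = -0.66292; ln C = (Σln q − k·Σr)/n = 0.89247.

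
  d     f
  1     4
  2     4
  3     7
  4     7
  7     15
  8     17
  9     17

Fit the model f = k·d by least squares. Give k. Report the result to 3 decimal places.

k = 2.031

Sums needed: Σd·d = 224.
And Σd·f = 455.
So MᵀM·[k]ᵀ = Mᵀf: [[224]]·[k]ᵀ = [455]ᵀ.
k = 455/224 = 2.03125.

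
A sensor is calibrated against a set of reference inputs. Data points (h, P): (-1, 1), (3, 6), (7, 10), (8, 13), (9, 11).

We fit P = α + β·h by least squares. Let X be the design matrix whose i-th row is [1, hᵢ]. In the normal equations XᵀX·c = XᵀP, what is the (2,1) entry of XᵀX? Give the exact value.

Row 2 ↔ basis h, column 1 ↔ basis 1, so (XᵀX)_{2,1} = Σᵢ h = (-1)·(1) + (3)·(1) + (7)·(1) + (8)·(1) + (9)·(1) = 26.

26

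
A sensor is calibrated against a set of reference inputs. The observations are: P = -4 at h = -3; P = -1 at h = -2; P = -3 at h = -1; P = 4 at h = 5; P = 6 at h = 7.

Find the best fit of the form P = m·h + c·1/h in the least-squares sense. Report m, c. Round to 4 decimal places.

From the data, Σh·h = 88, Σh·1/h = 5, Σ1/h·1/h = 62689/44100.
And Σh·P = 79, Σ1/h·P = 1363/210.
XᵀX·[m, c]ᵀ = XᵀP becomes [[88, 5]; [5, 62689/44100]]·[m, c]ᵀ = [79, 1363/210]ᵀ.
Determinant 88·(62689/44100) − 5² = 1103533/11025.
m = (79·(62689/44100) − 5·(1363/210))/(1103533/11025) = 3521281/4414132; c = (88·(1363/210) − 5·79)/(1103533/11025) = 1942185/1103533.

m = 0.7977, c = 1.7600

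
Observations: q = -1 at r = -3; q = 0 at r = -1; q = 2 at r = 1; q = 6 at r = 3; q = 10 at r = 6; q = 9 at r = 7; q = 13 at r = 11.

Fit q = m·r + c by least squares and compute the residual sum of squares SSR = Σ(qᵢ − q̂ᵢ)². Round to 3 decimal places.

Normal-equation sums: Σr·r = 226, Σr = 24, Σ1 = 7.
Moment sums: Σr·q = 289, Σq = 39.
MᵀM·[m, c]ᵀ = Mᵀq becomes [[226, 24]; [24, 7]]·[m, c]ᵀ = [289, 39]ᵀ.
Determinant 226·7 − 24² = 1006.
m = (289·7 − 24·39)/1006 = 1087/1006; c = (226·39 − 24·289)/1006 = 939/503.
Residuals: 377/1006, -791/1006, -953/1006, 897/1006, 830/503, -433/1006, -757/1006; SSR = 5961/1006.

SSR = 5.925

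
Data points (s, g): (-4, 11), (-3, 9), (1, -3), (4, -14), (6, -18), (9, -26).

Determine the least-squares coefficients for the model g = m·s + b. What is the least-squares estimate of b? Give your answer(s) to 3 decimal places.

b = -0.488

Normal-equation sums: Σs·s = 159, Σs = 13, Σ1 = 6.
Moment sums: Σs·g = -472, Σg = -41.
Normal equations: [[159, 13]; [13, 6]]·[m, b]ᵀ = [-472, -41]ᵀ.
det = 159·6 − 13² = 785.
m = ((-472)·6 − 13·(-41))/785 = -2299/785; b = (159·(-41) − 13·(-472))/785 = -383/785.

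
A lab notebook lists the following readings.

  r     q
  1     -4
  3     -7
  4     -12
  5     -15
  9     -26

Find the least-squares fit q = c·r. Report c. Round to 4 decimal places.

c = -2.8939

Setting ∂/∂c … = 0 gives: 132·c = -382.
c = (-382)/132 = -2.89394.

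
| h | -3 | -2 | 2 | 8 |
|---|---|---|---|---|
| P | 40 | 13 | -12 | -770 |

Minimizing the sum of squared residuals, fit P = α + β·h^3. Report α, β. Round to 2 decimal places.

α = 0.12, β = -1.50

From the data, Σ1 = 4, Σh^3 = 485, Σh^3·h^3 = 263001.
Right-hand side: ΣP = -729, Σh^3·P = -395520.
Eliminating β: 263001·(row 1) − 485·(row 2) gives 816779·α = 263001·(-729) − 485·(-395520) = 99471, so α = 99471/816779.
Then β = ((-395520) − 485·(99471/816779))/263001 = -1228515/816779.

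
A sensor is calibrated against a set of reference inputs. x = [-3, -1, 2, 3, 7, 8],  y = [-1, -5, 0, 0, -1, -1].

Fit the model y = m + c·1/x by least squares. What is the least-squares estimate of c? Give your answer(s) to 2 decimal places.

c = 3.17

Sums needed: Σ1 = 6, Σ1/x = -13/56, Σ1/x·1/x = 42569/28224.
Right-hand side: Σy = -8, Σ1/x·y = 851/168.
Normal equations: [[6, -13/56]; [-13/56, 42569/28224]]·[m, c]ᵀ = [-8, 851/168]ᵀ.
det = 6·(42569/28224) − (-13/56)² = 84631/9408.
m = ((-8)·(42569/28224) − (-13/56)·(851/168))/(84631/9408) = -307363/253893; c = (6·(851/168) − (-13/56)·(-8))/(84631/9408) = 268464/84631.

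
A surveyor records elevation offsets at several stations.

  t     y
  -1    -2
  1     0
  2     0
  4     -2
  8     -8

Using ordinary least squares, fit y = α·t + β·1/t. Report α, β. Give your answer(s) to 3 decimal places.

Forming MᵀM = [[86, 5]; [5, 149/64]] and Mᵀy = [-70, 1/2]ᵀ gives MᵀM·[α, β]ᵀ = Mᵀy.
det = 86·(149/64) − 5² = 5607/32.
α = ((-70)·(149/64) − 5·(1/2))/(5607/32) = -1765/1869; β = (86·(1/2) − 5·(-70))/(5607/32) = 4192/1869.

α = -0.944, β = 2.243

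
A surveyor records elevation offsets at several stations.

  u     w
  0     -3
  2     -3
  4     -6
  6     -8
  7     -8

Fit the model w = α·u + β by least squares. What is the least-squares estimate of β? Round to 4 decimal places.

Entries of XᵀX: Σu·u = 105, Σu = 19, Σ1 = 5.
Moment sums: Σu·w = -134, Σw = -28.
So XᵀX·[α, β]ᵀ = Xᵀw: [[105, 19]; [19, 5]]·[α, β]ᵀ = [-134, -28]ᵀ.
Eliminating β: 5·(row 1) − 19·(row 2) gives 164·α = 5·(-134) − 19·(-28) = -138, so α = -69/82.
Then β = ((-28) − 19·(-69/82))/5 = -197/82.

β = -2.4024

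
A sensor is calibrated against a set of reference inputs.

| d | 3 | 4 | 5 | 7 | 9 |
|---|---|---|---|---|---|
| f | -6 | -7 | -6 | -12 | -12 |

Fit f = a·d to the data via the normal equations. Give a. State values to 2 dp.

a = -1.49

Normal-equation sums: Σd·d = 180.
And Σd·f = -268.
Normal equations: [[180]]·[a]ᵀ = [-268]ᵀ.
Hence a = -268 / 180 ≈ -1.48889.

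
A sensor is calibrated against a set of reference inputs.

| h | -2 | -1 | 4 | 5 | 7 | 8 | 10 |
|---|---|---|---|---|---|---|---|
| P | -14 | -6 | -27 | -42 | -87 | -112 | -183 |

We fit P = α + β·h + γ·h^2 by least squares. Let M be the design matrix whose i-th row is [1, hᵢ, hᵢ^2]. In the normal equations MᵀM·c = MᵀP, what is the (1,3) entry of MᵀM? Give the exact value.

259

Row 1 ↔ basis 1, column 3 ↔ basis h^2, so (MᵀM)_{1,3} = Σᵢ h^2 = (1)·(4) + (1)·(1) + (1)·(16) + (1)·(25) + (1)·(49) + (1)·(64) + (1)·(100) = 259.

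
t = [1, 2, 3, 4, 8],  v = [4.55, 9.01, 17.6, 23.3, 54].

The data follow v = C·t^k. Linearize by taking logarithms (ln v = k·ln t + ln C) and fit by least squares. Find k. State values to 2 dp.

Linearized form: ln v = k·ln t + ln C. From the 5 transformed points,
Over the data: Σln t = 5.2575, Σ(ln t)² = 7.9333, Σln v = 13.7188, Σln t·ln v = 17.3340.
Normal system: [[7.9333, 5.2575]; [5.2575, 5]]·[k, ln C]ᵀ = [17.3340, 13.7188]ᵀ.
Solving (det = 12.0252): k = 1.20943, ln C = 1.47205.

k = 1.21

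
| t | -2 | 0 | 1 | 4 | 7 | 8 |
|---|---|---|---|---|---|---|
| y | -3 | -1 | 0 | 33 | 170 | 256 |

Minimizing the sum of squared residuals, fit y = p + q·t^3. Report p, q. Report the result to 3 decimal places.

p = 0.024, q = 0.499

Entries of MᵀM: Σ1 = 6, Σt^3 = 912, Σt^3·t^3 = 383954.
And Σy = 455, Σt^3·y = 191518.
Normal equations: [[6, 912]; [912, 383954]]·[p, q]ᵀ = [455, 191518]ᵀ.
Determinant 6·383954 − 912² = 1471980.
p = (455·383954 − 912·191518)/1471980 = 17327/735990; q = (6·191518 − 912·455)/1471980 = 61179/122665.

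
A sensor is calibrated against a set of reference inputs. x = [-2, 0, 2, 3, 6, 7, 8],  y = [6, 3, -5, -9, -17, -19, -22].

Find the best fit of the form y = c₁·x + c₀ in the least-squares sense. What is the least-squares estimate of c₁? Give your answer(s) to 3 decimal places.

c₁ = -2.915

Sums needed: Σx·x = 166, Σx = 24, Σ1 = 7.
Right-hand side: Σx·y = -460, Σy = -63.
AᵀA·[c₁, c₀]ᵀ = Aᵀy becomes [[166, 24]; [24, 7]]·[c₁, c₀]ᵀ = [-460, -63]ᵀ.
det = 166·7 − 24² = 586.
c₁ = ((-460)·7 − 24·(-63))/586 = -854/293; c₀ = (166·(-63) − 24·(-460))/586 = 291/293.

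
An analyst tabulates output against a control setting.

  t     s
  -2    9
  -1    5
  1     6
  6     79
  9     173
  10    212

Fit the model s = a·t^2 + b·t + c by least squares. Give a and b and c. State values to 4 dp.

a = 2.0267, b = 0.6340, c = 2.9122

The normal equations are: 17875·a + 1937·b + 223·c = 38104;  1937·a + 223·b + 23·c = 4134;  223·a + 23·b + 6·c = 484.
(Σt^2·t^2 = 17875, Σt^2·t = 1937, Σt^2 = 223, Σt·t = 223, Σt = 23, Σ1 = 6, Σt^2·s = 38104, Σt·s = 4134, Σs = 484.)
Solving the 3×3 system (Gaussian elimination) gives a = 738961/364620, b = 231163/364620, c = 176973/60770.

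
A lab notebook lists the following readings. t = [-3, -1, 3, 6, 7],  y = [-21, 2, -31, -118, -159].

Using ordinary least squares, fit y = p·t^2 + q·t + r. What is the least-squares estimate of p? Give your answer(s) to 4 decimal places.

p = -3.0614

Entries of AᵀA: Σt^2·t^2 = 3860, Σt^2·t = 558, Σt^2 = 104, Σt·t = 104, Σt = 12, Σ1 = 5.
Right-hand side: Σt^2·y = -12505, Σt·y = -1853, Σy = -327.
Row-reducing yields p = -248657/81222, q = -44661/27074, r = 90853/40611.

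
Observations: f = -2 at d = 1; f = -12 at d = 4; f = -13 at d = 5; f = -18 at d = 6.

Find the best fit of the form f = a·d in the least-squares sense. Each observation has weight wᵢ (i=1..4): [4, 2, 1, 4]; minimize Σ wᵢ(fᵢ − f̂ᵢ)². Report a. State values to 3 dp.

From the data, Σwᵢ·d·d = 205.
For AᵀWf: Σwᵢ·d·f = -601.
So AᵀWA·[a]ᵀ = AᵀWf: [[205]]·[a]ᵀ = [-601]ᵀ.
a = (-601)/205 = -2.93171.

a = -2.932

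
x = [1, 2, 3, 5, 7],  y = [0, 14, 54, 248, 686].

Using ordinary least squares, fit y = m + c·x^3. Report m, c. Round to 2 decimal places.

m = -1.61, c = 2.00

The normal system AᵀA·[m, c]ᵀ = Aᵀy is [[5, 504]; [504, 134068]]·[m, c]ᵀ = [1002, 267868]ᵀ.
Determinant 5·134068 − 504² = 416324.
m = (1002·134068 − 504·267868)/416324 = -167334/104081; c = (5·267868 − 504·1002)/416324 = 208583/104081.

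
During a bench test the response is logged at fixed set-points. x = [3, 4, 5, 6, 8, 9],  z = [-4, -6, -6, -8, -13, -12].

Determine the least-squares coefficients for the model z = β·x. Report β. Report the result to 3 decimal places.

Entries of AᵀA: Σx·x = 231.
For Aᵀz: Σx·z = -326.
AᵀA·[β]ᵀ = Aᵀz becomes [[231]]·[β]ᵀ = [-326]ᵀ.
β = (-326)/231 = -1.41126.

β = -1.411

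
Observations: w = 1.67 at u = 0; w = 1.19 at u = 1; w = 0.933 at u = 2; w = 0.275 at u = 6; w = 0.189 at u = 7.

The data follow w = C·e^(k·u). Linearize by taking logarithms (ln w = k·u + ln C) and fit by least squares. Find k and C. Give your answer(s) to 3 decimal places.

With ln wᵢ as the transformed response and uᵢ as the regressor:
Σu = 16.0000, Σ(u)² = 90.0000, Σln w = -2.3396, Σu·ln w = -19.3727.
Equations: 90.0000·k + 16.0000·ln C = -19.3727;  16.0000·k + 5·ln C = -2.3396.
Solving (det = 194.0000): k = -0.30634, ln C = 0.51238, so C = exp(0.51238) = 1.66927.

k = -0.306, C = 1.669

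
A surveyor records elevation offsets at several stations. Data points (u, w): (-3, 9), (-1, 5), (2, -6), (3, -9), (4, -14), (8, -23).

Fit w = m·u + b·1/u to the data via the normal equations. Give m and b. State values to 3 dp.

m = -2.910, b = -1.881

Sums needed: Σu·u = 103, Σu·1/u = 6, Σ1/u·1/u = 893/576.
Right-hand side: Σu·w = -311, Σ1/u·w = -163/8.
MᵀM·[m, b]ᵀ = Mᵀw becomes [[103, 6]; [6, 893/576]]·[m, b]ᵀ = [-311, -163/8]ᵀ.
Determinant 103·(893/576) − 6² = 71243/576.
m = ((-311)·(893/576) − 6·(-163/8))/(71243/576) = -207307/71243; b = (103·(-163/8) − 6·(-311))/(71243/576) = -133992/71243.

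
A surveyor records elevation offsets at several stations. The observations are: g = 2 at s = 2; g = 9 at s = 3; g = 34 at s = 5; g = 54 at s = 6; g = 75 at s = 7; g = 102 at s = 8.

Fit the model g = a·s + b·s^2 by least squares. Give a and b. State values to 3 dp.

a = -2.858, b = 1.950

AᵀA·[a, b]ᵀ = Aᵀg reads: 187·a + 1231·b = 1866;  1231·a + 8515·b = 13086.
(Σs·s = 187, Σs·s^2 = 1231, Σs^2·s^2 = 8515, Σs·g = 1866, Σs^2·g = 13086.)
Eliminating b: 8515·(row 1) − 1231·(row 2) gives 76944·a = 8515·1866 − 1231·13086 = -219876, so a = -18323/6412.
Then b = (13086 − 1231·(-18323/6412))/8515 = 12503/6412.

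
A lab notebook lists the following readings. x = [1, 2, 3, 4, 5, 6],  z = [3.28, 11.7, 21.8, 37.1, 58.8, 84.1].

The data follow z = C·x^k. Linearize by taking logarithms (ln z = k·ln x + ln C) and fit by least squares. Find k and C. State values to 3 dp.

With ln zᵢ as the transformed response and ln xᵢ as the regressor:
Sums: Σln x = 6.5793, Σ(ln x)² = 9.4099, Σln z = 18.8491, Σln x·ln z = 24.5984.
Normal system: [[9.4099, 6.5793]; [6.5793, 6]]·[k, ln C]ᵀ = [24.5984, 18.8491]ᵀ.
Δ = 9.4099·6 − (6.5793)² = 13.1729; k = (24.5984·6 − 6.5793·18.8491)/13.1729 = 1.78983, ln C = (9.4099·18.8491 − 6.5793·24.5984)/13.1729 = 1.17889, so C = exp(1.17889) = 3.25076.

k = 1.790, C = 3.251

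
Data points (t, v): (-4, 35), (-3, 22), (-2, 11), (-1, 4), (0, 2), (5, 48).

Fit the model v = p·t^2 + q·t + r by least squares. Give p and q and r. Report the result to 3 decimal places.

p = 1.954, q = -0.565, r = 1.953

Entries of XᵀX: Σt^2·t^2 = 979, Σt^2·t = 25, Σt^2 = 55, Σt·t = 55, Σt = -5, Σ1 = 6.
Right-hand side: Σt^2·v = 2006, Σt·v = 8, Σv = 122.
XᵀX·[p, q, r]ᵀ = Xᵀv becomes [[979, 25, 55]; [25, 55, -5]; [55, -5, 6]]·[p, q, r]ᵀ = [2006, 8, 122]ᵀ.
Inverting the 3×3 Gram matrix, [p, q, r]ᵀ = [7471/3824, -10803/19120, 3735/1912]ᵀ.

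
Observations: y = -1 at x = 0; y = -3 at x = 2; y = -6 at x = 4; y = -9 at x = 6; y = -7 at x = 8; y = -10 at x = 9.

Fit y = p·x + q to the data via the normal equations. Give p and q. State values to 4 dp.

Sums needed: Σx·x = 201, Σx = 29, Σ1 = 6.
Right-hand side: Σx·y = -230, Σy = -36.
Eliminating q: 6·(row 1) − 29·(row 2) gives 365·p = 6·(-230) − 29·(-36) = -336, so p = -336/365.
Then q = ((-36) − 29·(-336/365))/6 = -566/365.

p = -0.9205, q = -1.5507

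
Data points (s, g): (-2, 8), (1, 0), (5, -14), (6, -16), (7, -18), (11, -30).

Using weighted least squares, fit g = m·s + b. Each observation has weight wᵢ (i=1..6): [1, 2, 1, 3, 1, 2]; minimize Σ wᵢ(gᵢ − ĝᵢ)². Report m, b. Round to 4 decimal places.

The normal equations are: 430·m + 52·b = -1160;  52·m + 10·b = -132.
(Σwᵢ·s·s = 430, Σwᵢ·s = 52, Σwᵢ·1 = 10, Σwᵢ·s·g = -1160, Σwᵢ·g = -132.)
det = 430·10 − 52² = 1596.
m = ((-1160)·10 − 52·(-132))/1596 = -1184/399; b = (430·(-132) − 52·(-1160))/1596 = 890/399.

m = -2.9674, b = 2.2306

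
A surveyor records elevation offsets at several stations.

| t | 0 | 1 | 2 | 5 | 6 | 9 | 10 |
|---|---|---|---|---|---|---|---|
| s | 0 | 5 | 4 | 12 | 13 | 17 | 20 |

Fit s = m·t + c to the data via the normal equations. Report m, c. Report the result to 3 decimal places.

From the data, Σt·t = 247, Σt = 33, Σ1 = 7.
For Mᵀs: Σt·s = 504, Σs = 71.
So MᵀM·[m, c]ᵀ = Mᵀs: [[247, 33]; [33, 7]]·[m, c]ᵀ = [504, 71]ᵀ.
Δ = 247·7 − 33² = 640.
m = (504·7 − 33·71)/640 = 237/128; c = (247·71 − 33·504)/640 = 181/128.

m = 1.852, c = 1.414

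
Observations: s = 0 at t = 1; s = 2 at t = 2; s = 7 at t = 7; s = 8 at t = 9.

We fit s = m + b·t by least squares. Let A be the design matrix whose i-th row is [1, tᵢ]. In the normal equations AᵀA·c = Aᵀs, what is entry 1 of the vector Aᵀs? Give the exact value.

17

Entry 1 ↔ basis 1, so (Aᵀs)_{1} = Σᵢ sᵢ = (1)·(0) + (1)·(2) + (1)·(7) + (1)·(8) = 17.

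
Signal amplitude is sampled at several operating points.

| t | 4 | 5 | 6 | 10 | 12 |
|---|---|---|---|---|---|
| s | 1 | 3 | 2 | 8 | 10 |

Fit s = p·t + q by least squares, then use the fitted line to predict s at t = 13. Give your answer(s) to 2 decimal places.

Compute the Gram sums: Σt·t = 321, Σt = 37, Σ1 = 5.
Right-hand side: Σt·s = 231, Σs = 24.
XᵀX·[p, q]ᵀ = Xᵀs becomes [[321, 37]; [37, 5]]·[p, q]ᵀ = [231, 24]ᵀ.
Eliminating q: 5·(row 1) − 37·(row 2) gives 236·p = 5·231 − 37·24 = 267, so p = 267/236.
Then q = (24 − 37·(267/236))/5 = -843/236.
At t = 13: ŝ = (267/236)·(13) + (-843/236)·(1) = 657/59.

ŝ = 11.14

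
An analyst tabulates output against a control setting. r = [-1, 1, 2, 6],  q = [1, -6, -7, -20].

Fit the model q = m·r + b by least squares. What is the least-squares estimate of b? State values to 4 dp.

b = -2.0769

Normal-equation sums: Σr·r = 42, Σr = 8, Σ1 = 4.
Right-hand side: Σr·q = -141, Σq = -32.
XᵀX·[m, b]ᵀ = Xᵀq becomes [[42, 8]; [8, 4]]·[m, b]ᵀ = [-141, -32]ᵀ.
det = 42·4 − 8² = 104.
m = ((-141)·4 − 8·(-32))/104 = -77/26; b = (42·(-32) − 8·(-141))/104 = -27/13.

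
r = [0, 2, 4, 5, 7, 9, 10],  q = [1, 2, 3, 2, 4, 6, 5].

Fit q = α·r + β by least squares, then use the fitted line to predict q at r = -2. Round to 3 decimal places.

q̂ = -0.056

XᵀX·[α, β]ᵀ = Xᵀq reads: 275·α + 37·β = 158;  37·α + 7·β = 23.
Δ = 275·7 − 37² = 556.
α = (158·7 − 37·23)/556 = 255/556; β = (275·23 − 37·158)/556 = 479/556.
At r = -2: q̂ = (255/556)·(-2) + (479/556)·(1) = -31/556.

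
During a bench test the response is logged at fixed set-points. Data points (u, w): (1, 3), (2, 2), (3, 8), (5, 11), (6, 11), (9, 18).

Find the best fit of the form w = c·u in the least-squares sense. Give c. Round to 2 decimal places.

c = 2.01

The normal equations are: 156·c = 314.
c = 314/156 = 2.01282.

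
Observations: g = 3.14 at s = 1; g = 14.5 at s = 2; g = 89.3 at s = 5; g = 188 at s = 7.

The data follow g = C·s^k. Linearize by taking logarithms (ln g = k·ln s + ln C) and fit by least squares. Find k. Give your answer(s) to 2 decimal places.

With ln gᵢ as the transformed response and ln sᵢ as the regressor:
Over the data: Σln s = 4.2485, Σ(ln s)² = 6.8573, Σln g = 13.5468, Σln s·ln g = 19.2728.
Normal system: [[6.8573, 4.2485]; [4.2485, 4]]·[k, ln C]ᵀ = [19.2728, 13.5468]ᵀ.
Solving (det = 9.3795): k = 2.08302, ln C = 1.17428.

k = 2.08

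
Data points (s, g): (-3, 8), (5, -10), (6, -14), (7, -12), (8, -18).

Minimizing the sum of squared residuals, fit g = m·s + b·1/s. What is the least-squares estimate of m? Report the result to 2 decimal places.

Entries of MᵀM: Σs·s = 183, Σs·1/s = 5, Σ1/s·1/s = 151649/705600.
For Mᵀg: Σs·g = -386, Σ1/s·g = -307/28.
det = 183·(151649/705600) − 5² = 3370589/235200.
m = ((-386)·(151649/705600) − 5·(-307/28))/(3370589/235200) = -19854514/10111767; b = (183·(-307/28) − 5·(-386))/(3370589/235200) = -17984400/3370589.

m = -1.96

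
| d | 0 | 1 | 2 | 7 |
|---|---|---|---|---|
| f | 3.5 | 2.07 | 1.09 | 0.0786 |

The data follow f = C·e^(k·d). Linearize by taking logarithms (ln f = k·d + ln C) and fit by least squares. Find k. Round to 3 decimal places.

k = -0.542

Taking logs, ln f = k·d + ln C, so regress ln f on d.
Over the data: Σd = 10.0000, Σ(d)² = 54.0000, Σln f = -0.4769, Σd·ln f = -16.9038.
Normal system: [[54.0000, 10.0000]; [10.0000, 4]]·[k, ln C]ᵀ = [-16.9038, -0.4769]ᵀ.
Solving (det = 116.0000): k = -0.54178, ln C = 1.23522.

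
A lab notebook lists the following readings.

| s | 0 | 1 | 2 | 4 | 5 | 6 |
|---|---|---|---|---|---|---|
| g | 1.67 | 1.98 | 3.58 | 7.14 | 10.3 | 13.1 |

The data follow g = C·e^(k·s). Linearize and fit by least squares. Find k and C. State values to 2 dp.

With ln gᵢ as the transformed response and sᵢ as the regressor:
Over the data: Σs = 18.0000, Σ(s)² = 82.0000, Σln g = 9.3418, Σs·ln g = 38.1931.
Normal system: [[82.0000, 18.0000]; [18.0000, 6]]·[k, ln C]ᵀ = [38.1931, 9.3418]ᵀ.
Solving (det = 168.0000): k = 0.36314, ln C = 0.46755, so C = exp(0.46755) = 1.59608.

k = 0.36, C = 1.60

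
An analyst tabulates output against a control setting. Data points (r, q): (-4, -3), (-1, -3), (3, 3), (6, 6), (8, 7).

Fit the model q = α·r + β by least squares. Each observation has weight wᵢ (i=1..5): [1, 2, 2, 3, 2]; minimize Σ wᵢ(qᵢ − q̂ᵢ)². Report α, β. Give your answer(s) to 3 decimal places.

AᵀWA·[α, β]ᵀ = AᵀWq reads: 272·α + 34·β = 256;  34·α + 10·β = 29.
Determinant 272·10 − 34² = 1564.
α = (256·10 − 34·29)/1564 = 787/782; β = (272·29 − 34·256)/1564 = -12/23.

α = 1.006, β = -0.522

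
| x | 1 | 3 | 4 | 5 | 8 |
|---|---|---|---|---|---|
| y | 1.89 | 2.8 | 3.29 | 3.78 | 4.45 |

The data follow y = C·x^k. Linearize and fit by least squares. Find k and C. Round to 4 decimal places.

Linearized form: ln y = k·ln x + ln C. From the 5 transformed points,
Σln x = 6.1738, Σ(ln x)² = 10.0431, Σln y = 5.6797, Σln x·ln y = 8.0266.
Equations: 10.0431·k + 6.1738·ln C = 8.0266;  6.1738·k + 5·ln C = 5.6797.
Slope k = (n·Σln x·ln y − Σln x·Σln y)/(n·Σ(ln x)² − (Σln x)²) = (5·8.0266 − 6.1738·5.6797)/12.1000 = 0.41881; ln C = (Σln y − k·Σln x)/n = 0.61881, so C = exp(0.61881) = 1.85672.

k = 0.4188, C = 1.8567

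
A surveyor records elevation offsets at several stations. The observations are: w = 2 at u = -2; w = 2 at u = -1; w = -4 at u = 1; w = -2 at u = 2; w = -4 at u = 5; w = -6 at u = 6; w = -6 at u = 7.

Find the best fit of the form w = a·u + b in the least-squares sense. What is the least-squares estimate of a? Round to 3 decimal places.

Entries of MᵀM: Σu·u = 120, Σu = 18, Σ1 = 7.
For Mᵀw: Σu·w = -112, Σw = -18.
Determinant 120·7 − 18² = 516.
a = ((-112)·7 − 18·(-18))/516 = -115/129; b = (120·(-18) − 18·(-112))/516 = -12/43.

a = -0.891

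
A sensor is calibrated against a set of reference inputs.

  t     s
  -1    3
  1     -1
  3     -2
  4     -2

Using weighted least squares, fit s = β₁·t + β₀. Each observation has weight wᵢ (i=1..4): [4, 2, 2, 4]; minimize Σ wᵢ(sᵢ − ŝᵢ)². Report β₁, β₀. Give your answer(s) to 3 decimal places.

β₁ = -1.000, β₀ = 1.500

With design matrix A, AᵀWA = [[88, 20]; [20, 12]] and AᵀWs = [-58, -2]ᵀ.
det = 88·12 − 20² = 656.
β₁ = ((-58)·12 − 20·(-2))/656 = -1; β₀ = (88·(-2) − 20·(-58))/656 = 3/2.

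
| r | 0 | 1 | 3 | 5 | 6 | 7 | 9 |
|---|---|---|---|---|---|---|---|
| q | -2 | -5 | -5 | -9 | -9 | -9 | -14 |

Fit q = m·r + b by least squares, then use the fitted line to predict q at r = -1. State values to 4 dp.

AᵀA·[m, b]ᵀ = Aᵀq reads: 201·m + 31·b = -308;  31·m + 7·b = -53.
det = 201·7 − 31² = 446.
m = ((-308)·7 − 31·(-53))/446 = -513/446; b = (201·(-53) − 31·(-308))/446 = -1105/446.
At r = -1: q̂ = (-513/446)·(-1) + (-1105/446)·(1) = -296/223.

q̂ = -1.3274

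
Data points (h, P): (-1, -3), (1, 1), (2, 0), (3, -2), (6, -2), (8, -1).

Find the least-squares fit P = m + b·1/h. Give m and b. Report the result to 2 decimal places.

m = -1.52, b = 1.91

From the data, Σ1 = 6, Σ1/h = 9/8, Σ1/h·1/h = 1385/576.
Moment sums: ΣP = -7, Σ1/h·P = 23/8.
Normal equations: [[6, 9/8]; [9/8, 1385/576]]·[m, b]ᵀ = [-7, 23/8]ᵀ.
Eliminating b: (1385/576)·(row 1) − (9/8)·(row 2) gives (2527/192)·m = (1385/576)·(-7) − (9/8)·(23/8) = -5779/288, so m = -11558/7581.
Then b = ((23/8) − (9/8)·(-11558/7581))/(1385/576) = 4824/2527.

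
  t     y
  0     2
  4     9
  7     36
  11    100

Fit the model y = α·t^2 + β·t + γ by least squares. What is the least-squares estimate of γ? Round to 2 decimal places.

With design matrix M, MᵀM = [[17298, 1738, 186]; [1738, 186, 22]; [186, 22, 4]] and Mᵀy = [14008, 1388, 147]ᵀ.
Solving the 3×3 system (Gaussian elimination) gives α = 57/56, β = -8303/3640, γ = 511/260.

γ = 1.97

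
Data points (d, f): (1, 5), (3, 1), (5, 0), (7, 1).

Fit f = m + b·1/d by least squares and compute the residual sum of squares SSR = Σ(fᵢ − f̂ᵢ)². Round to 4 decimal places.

Sums needed: Σ1 = 4, Σ1/d = 176/105, Σ1/d·1/d = 12916/11025.
For Xᵀf: Σf = 7, Σ1/d·f = 115/21.
So XᵀX·[m, b]ᵀ = Xᵀf: [[4, 176/105]; [176/105, 12916/11025]]·[m, b]ᵀ = [7, 115/21]ᵀ.
det = 4·(12916/11025) − (176/105)² = 6896/3675.
m = (7·(12916/11025) − (176/105)·(115/21))/(6896/3675) = -899/1724; b = (4·(115/21) − (176/105)·7)/(6896/3675) = 9345/1724.
Residuals: 87/862, -123/431, -485/862, 322/431; SSR = 833/862.

SSR = 0.9664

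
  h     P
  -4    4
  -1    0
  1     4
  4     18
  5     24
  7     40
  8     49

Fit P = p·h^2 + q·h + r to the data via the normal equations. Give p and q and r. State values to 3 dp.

p = 0.527, q = 1.718, r = 1.998

Setting ∂/∂p … = 0 gives: 7636·p + 980·q + 172·r = 6052;  980·p + 172·q + 20·r = 852;  172·p + 20·q + 7·r = 139.
Row-reducing yields p = 653/1239, q = 2129/1239, r = 825/413.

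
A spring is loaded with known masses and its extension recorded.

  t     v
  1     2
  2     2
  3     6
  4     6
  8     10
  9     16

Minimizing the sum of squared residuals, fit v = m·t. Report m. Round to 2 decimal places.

m = 1.55

From the data, Σt·t = 175.
And Σt·v = 272.
Normal equations: [[175]]·[m]ᵀ = [272]ᵀ.
Hence m = 272 / 175 ≈ 1.55429.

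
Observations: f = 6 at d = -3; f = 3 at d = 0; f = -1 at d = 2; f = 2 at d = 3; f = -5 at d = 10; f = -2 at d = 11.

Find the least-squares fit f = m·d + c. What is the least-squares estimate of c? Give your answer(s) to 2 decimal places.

The normal system XᵀX·[m, c]ᵀ = Xᵀf is [[243, 23]; [23, 6]]·[m, c]ᵀ = [-86, 3]ᵀ.
Δ = 243·6 − 23² = 929.
m = ((-86)·6 − 23·3)/929 = -585/929; c = (243·3 − 23·(-86))/929 = 2707/929.

c = 2.91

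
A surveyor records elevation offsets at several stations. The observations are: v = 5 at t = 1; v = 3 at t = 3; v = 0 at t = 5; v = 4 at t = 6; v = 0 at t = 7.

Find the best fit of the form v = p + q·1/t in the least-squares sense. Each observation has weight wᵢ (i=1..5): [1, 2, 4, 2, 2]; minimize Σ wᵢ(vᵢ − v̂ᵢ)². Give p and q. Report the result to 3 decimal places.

The normal equations are: 11·p + (108/35)·q = 19;  (108/35)·p + (32603/22050)·q = 25/3.
Eliminating q: (32603/22050)·(row 1) − (108/35)·(row 2) gives (148681/22050)·p = (32603/22050)·19 − (108/35)·(25/3) = 52457/22050, so p = 52457/148681.
Then q = ((25/3) − (108/35)·(52457/148681))/(32603/22050) = 728490/148681.

p = 0.353, q = 4.900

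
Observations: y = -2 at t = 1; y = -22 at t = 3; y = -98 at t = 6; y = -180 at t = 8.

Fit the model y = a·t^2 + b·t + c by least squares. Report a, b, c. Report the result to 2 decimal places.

Forming AᵀA = [[5474, 756, 110]; [756, 110, 18]; [110, 18, 4]] and Aᵀy = [-15248, -2096, -302]ᵀ gives AᵀA·[a, b, c]ᵀ = Aᵀy.
Inverting the 3×3 Gram matrix, [a, b, c]ᵀ = [-31/10, 721/290, -417/290]ᵀ.

a = -3.10, b = 2.49, c = -1.44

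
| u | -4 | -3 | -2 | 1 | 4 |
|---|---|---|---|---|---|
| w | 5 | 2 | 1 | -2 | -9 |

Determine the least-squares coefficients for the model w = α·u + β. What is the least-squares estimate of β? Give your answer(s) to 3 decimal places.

β = -1.879

With design matrix M, MᵀM = [[46, -4]; [-4, 5]] and Mᵀw = [-66, -3]ᵀ.
Eliminating β: 5·(row 1) − (-4)·(row 2) gives 214·α = 5·(-66) − (-4)·(-3) = -342, so α = -171/107.
Then β = ((-3) − (-4)·(-171/107))/5 = -201/107.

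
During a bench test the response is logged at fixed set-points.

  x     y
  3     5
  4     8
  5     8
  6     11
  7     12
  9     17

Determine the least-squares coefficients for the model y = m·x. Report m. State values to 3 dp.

Normal-equation sums: Σx·x = 216.
Moment sums: Σx·y = 390.
Hence m = 390 / 216 ≈ 1.80556.

m = 1.806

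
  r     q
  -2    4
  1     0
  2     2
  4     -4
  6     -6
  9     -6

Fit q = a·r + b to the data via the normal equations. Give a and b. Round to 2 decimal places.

Forming MᵀM = [[142, 20]; [20, 6]] and Mᵀq = [-110, -10]ᵀ gives MᵀM·[a, b]ᵀ = Mᵀq.
det = 142·6 − 20² = 452.
a = ((-110)·6 − 20·(-10))/452 = -115/113; b = (142·(-10) − 20·(-110))/452 = 195/113.

a = -1.02, b = 1.73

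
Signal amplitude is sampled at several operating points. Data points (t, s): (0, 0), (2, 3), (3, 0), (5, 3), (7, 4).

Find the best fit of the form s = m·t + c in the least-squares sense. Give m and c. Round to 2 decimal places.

m = 0.51, c = 0.25

Normal-equation sums: Σt·t = 87, Σt = 17, Σ1 = 5.
Right-hand side: Σt·s = 49, Σs = 10.
MᵀM·[m, c]ᵀ = Mᵀs becomes [[87, 17]; [17, 5]]·[m, c]ᵀ = [49, 10]ᵀ.
Eliminating c: 5·(row 1) − 17·(row 2) gives 146·m = 5·49 − 17·10 = 75, so m = 75/146.
Then c = (10 − 17·(75/146))/5 = 37/146.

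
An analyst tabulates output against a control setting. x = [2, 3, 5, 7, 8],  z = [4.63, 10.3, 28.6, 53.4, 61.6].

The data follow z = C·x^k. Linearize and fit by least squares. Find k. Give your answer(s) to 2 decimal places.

k = 1.90

Linearized form: ln z = k·ln x + ln C. From the 5 transformed points,
Σln x = 7.4265, Σ(ln x)² = 12.3883, Σln z = 15.3166, Σln x·ln z = 25.3306.
Normal system: [[12.3883, 7.4265]; [7.4265, 5]]·[k, ln C]ᵀ = [25.3306, 15.3166]ᵀ.
Solving (det = 6.7880): k = 1.90097, ln C = 0.23978.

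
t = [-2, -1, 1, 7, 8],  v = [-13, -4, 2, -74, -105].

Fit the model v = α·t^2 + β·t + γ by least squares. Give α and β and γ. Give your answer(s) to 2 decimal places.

α = -2.06, β = 3.35, γ = 1.50

AᵀA·[α, β, γ]ᵀ = Aᵀv reads: 6515·α + 847·β + 119·γ = -10400;  847·α + 119·β + 13·γ = -1326;  119·α + 13·β + 5·γ = -194.
(Σt^2·t^2 = 6515, Σt^2·t = 847, Σt^2 = 119, Σt·t = 119, Σt = 13, Σ1 = 5, Σt^2·v = -10400, Σt·v = -1326, Σv = -194.)
Solving the 3×3 system (Gaussian elimination) gives α = -21251/10317, β = 11534/3439, γ = 15509/10317.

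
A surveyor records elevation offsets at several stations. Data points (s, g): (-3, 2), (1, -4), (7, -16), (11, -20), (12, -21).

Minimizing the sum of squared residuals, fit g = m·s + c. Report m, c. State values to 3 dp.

m = -1.577, c = -2.971

Setting ∂/∂m … = 0 gives: 324·m + 28·c = -594;  28·m + 5·c = -59.
(Σs·s = 324, Σs = 28, Σ1 = 5, Σs·g = -594, Σg = -59.)
Δ = 324·5 − 28² = 836.
m = ((-594)·5 − 28·(-59))/836 = -659/418; c = (324·(-59) − 28·(-594))/836 = -621/209.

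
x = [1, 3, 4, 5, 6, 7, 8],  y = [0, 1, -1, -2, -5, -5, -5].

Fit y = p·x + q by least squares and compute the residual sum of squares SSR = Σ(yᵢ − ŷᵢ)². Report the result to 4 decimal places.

SSR = 7.6557

Setting ∂/∂p … = 0 gives: 200·p + 34·q = -116;  34·p + 7·q = -17.
Eliminating q: 7·(row 1) − 34·(row 2) gives 244·p = 7·(-116) − 34·(-17) = -234, so p = -117/122.
Then q = ((-17) − 34·(-117/122))/7 = 136/61.
Residuals: -155/122, 201/122, 37/61, 69/122, -90/61, -63/122, 27/61; SSR = 467/61.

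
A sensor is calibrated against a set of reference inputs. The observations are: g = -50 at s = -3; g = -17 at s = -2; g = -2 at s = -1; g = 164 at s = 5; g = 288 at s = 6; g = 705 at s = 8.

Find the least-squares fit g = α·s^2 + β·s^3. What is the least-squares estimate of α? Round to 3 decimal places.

Entries of XᵀX: Σs^2·s^2 = 6115, Σs^2·s^3 = 43393, Σs^3·s^3 = 325219.
For Xᵀg: Σs^2·g = 59068, Σs^3·g = 445156.
Δ = 6115·325219 − 43393² = 105761736.
α = (59068·325219 − 43393·445156)/105761736 = -4442434/4406739; β = (6115·445156 − 43393·59068)/105761736 = 6624634/4406739.

α = -1.008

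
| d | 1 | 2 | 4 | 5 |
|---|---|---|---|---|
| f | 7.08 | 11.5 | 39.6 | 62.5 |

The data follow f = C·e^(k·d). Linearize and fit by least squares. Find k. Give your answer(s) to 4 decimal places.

With ln fᵢ as the transformed response and dᵢ as the regressor:
Σd = 12.0000, Σ(d)² = 46.0000, Σln f = 12.2136, Σd·ln f = 42.2331.
Normal system: [[46.0000, 12.0000]; [12.0000, 4]]·[k, ln C]ᵀ = [42.2331, 12.2136]ᵀ.
Slope k = (n·Σd·ln f − Σd·Σln f)/(n·Σ(d)² − (Σd)²) = (4·42.2331 − 12.0000·12.2136)/40.0000 = 0.55923; ln C = (Σln f − k·Σd)/n = 1.37572.

k = 0.5592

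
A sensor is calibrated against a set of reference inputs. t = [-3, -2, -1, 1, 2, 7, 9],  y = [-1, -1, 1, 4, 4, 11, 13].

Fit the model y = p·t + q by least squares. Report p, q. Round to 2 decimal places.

Forming AᵀA = [[149, 13]; [13, 7]] and Aᵀy = [210, 31]ᵀ gives AᵀA·[p, q]ᵀ = Aᵀy.
det = 149·7 − 13² = 874.
p = (210·7 − 13·31)/874 = 1067/874; q = (149·31 − 13·210)/874 = 1889/874.

p = 1.22, q = 2.16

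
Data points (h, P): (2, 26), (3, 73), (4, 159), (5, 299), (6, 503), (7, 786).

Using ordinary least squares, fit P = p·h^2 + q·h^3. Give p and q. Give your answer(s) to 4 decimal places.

p = 1.8950, q = 2.0182

AᵀA·[p, q]ᵀ = AᵀP reads: 4675·p + 29007·q = 67402;  29007·p + 184819·q = 427976.
Δ = 4675·184819 − 29007² = 22622776.
p = (67402·184819 − 29007·427976)/22622776 = 21435203/11311388; q = (4675·427976 − 29007·67402)/22622776 = 2075363/1028308.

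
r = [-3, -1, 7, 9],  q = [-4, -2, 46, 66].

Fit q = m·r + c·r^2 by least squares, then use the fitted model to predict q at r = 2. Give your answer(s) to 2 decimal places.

The normal equations are: 140·m + 1044·c = 930;  1044·m + 9044·c = 7562.
(Σr·r = 140, Σr·r^2 = 1044, Σr^2·r^2 = 9044, Σr·q = 930, Σr^2·q = 7562.)
Eliminating c: 9044·(row 1) − 1044·(row 2) gives 176224·m = 9044·930 − 1044·7562 = 516192, so m = 16131/5507.
Then c = (7562 − 1044·(16131/5507))/9044 = 5485/11014.
At r = 2: q̂ = (16131/5507)·(2) + (5485/11014)·(4) = 43232/5507.

q̂ = 7.85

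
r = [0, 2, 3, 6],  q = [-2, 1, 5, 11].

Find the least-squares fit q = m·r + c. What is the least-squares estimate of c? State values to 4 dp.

c = -2.3733

Normal-equation sums: Σr·r = 49, Σr = 11, Σ1 = 4.
And Σr·q = 83, Σq = 15.
AᵀA·[m, c]ᵀ = Aᵀq becomes [[49, 11]; [11, 4]]·[m, c]ᵀ = [83, 15]ᵀ.
Eliminating c: 4·(row 1) − 11·(row 2) gives 75·m = 4·83 − 11·15 = 167, so m = 167/75.
Then c = (15 − 11·(167/75))/4 = -178/75.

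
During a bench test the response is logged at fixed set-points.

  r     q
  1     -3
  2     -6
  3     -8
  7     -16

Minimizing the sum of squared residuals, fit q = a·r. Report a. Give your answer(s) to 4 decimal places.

a = -2.3968

The normal equations are: 63·a = -151.
(Σr·r = 63, Σr·q = -151.)
Hence a = -151 / 63 ≈ -2.39683.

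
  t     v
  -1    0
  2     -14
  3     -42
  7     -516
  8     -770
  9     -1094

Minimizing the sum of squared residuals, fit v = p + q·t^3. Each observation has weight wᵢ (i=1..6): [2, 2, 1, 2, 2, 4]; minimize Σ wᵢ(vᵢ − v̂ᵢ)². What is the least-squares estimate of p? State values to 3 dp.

Setting ∂/∂p … = 0 gives: 13·p + 4667·q = -7018;  4667·p + 2886209·q = -4333918.
(Σwᵢ·1 = 13, Σwᵢ·t^3 = 4667, Σwᵢ·t^3·t^3 = 2886209, Σwᵢ·v = -7018, Σwᵢ·t^3·v = -4333918.)
Eliminating q: 2886209·(row 1) − 4667·(row 2) gives 15739828·p = 2886209·(-7018) − 4667·(-4333918) = -29019456, so p = -7254864/3934957.
Then q = ((-4333918) − 4667·(-7254864/3934957))/2886209 = -453614/302689.

p = -1.844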